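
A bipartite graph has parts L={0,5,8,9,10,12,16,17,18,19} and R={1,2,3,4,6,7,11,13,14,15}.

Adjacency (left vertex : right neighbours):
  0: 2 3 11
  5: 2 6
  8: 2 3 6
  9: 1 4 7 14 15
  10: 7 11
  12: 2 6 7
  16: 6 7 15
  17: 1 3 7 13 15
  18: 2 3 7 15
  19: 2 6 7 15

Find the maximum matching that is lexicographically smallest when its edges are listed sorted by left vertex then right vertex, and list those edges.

Lex-smallest maximum matching: {(0,2), (5,6), (8,3), (9,1), (10,11), (12,7), (16,15), (17,13)}

|M| = 8 (so the lex-smallest maximum matching has 8 edges)
process left vertices in ascending order; for each, take the smallest-labelled available neighbour that still permits 8 edges overall, or leave it unmatched if none does
lex-smallest matching: {0-2, 5-6, 8-3, 9-1, 10-11, 12-7, 16-15, 17-13}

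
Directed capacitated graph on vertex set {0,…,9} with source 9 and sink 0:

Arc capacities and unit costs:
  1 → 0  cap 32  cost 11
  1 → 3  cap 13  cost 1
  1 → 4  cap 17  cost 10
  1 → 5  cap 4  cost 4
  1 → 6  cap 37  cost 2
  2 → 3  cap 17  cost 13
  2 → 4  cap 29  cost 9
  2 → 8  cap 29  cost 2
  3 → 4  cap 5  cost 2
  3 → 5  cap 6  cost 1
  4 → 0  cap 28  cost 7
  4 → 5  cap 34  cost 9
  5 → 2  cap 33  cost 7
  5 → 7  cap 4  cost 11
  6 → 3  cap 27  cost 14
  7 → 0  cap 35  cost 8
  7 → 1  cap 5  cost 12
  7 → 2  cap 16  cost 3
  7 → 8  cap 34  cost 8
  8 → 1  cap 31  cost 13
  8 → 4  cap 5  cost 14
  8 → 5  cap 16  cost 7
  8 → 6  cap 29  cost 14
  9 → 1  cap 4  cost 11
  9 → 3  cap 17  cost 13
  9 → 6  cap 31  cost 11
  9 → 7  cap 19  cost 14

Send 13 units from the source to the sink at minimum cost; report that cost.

shortest-cost path #1: 9→1→3→4→0 push 4 @ unit cost 21 (adds 84)
shortest-cost path #2: 9→3→4→0 push 1 @ unit cost 22 (adds 22)
shortest-cost path #3: 9→7→0 push 8 @ unit cost 22 (adds 176)
total cost = 282

Minimum cost for 13 units: 282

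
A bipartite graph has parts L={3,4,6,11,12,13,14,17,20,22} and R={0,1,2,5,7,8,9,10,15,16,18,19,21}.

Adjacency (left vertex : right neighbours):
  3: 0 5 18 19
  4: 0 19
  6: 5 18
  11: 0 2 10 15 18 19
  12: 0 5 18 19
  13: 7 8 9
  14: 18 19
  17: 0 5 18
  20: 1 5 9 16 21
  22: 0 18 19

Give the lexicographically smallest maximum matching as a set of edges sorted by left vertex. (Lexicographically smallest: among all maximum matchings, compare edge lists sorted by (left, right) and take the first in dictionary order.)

Lex-smallest maximum matching: {(3,0), (4,19), (6,5), (11,2), (12,18), (13,7), (20,1)}

|M| = 7 (so the lex-smallest maximum matching has 7 edges)
process left vertices in ascending order; for each, take the smallest-labelled available neighbour that still permits 7 edges overall, or leave it unmatched if none does
lex-smallest matching: {3-0, 4-19, 6-5, 11-2, 12-18, 13-7, 20-1}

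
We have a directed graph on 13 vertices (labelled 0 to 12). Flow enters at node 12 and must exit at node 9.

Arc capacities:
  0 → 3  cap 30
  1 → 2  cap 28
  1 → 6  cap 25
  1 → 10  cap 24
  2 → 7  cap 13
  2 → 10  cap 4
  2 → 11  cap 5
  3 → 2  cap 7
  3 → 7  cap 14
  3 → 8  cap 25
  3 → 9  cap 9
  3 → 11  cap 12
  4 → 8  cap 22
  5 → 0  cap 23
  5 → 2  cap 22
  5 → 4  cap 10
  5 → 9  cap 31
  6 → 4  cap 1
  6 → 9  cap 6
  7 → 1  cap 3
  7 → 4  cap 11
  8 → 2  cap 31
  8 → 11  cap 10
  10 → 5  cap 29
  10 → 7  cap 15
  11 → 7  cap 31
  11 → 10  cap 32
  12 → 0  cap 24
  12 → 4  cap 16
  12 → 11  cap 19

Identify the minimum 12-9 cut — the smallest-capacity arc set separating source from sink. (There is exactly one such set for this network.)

augment #1: 12→0→3→9 push 9
augment #2: 12→11→10→5→9 push 19
augment #3: 12→0→3→2→10→5→9 push 4
augment #4: 12→0→3→7→1→6→9 push 3
augment #5: 12→0→3→11→10→5→9 push 6
max flow = 41; residual-reachable set from 12 gives S-side
cut edges (S→T): {(3,9), (7,1), (10,5)} total cap 41

Min-cut arcs: {(3,9), (7,1), (10,5)} (total capacity 41)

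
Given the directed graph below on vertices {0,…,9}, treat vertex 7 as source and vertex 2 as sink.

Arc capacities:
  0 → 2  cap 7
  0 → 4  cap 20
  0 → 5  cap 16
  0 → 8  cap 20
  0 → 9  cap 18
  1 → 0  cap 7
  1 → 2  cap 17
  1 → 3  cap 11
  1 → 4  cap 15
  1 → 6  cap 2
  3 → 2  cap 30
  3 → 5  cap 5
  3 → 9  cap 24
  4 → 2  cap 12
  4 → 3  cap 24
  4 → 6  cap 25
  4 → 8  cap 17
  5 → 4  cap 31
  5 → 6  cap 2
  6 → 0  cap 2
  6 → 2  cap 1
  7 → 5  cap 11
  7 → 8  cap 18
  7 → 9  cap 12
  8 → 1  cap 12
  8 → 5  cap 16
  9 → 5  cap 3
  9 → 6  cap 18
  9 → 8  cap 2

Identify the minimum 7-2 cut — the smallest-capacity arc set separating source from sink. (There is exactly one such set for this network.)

augment #1: 7→5→4→2 push 11
augment #2: 7→8→1→2 push 12
augment #3: 7→9→6→2 push 1
augment #4: 7→8→5→4→2 push 1
augment #5: 7→9→6→0→2 push 2
augment #6: 7→8→5→4→3→2 push 5
augment #7: 7→9→5→4→3→2 push 3
augment #8: 7→9→8→5→4→3→2 push 2
max flow = 37; residual-reachable set from 7 gives S-side
cut edges (S→T): {(6,0), (6,2), (7,5), (7,8), (9,5), (9,8)} total cap 37

Min-cut arcs: {(6,0), (6,2), (7,5), (7,8), (9,5), (9,8)} (total capacity 37)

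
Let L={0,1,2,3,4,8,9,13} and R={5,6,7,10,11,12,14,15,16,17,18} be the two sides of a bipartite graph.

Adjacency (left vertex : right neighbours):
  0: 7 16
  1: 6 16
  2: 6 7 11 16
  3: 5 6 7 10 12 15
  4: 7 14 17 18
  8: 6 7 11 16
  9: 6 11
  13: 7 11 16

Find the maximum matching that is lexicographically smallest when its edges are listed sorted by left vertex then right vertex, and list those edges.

|M| = 6 (so the lex-smallest maximum matching has 6 edges)
process left vertices in ascending order; for each, take the smallest-labelled available neighbour that still permits 6 edges overall, or leave it unmatched if none does
lex-smallest matching: {0-7, 1-6, 2-11, 3-5, 4-14, 8-16}

Lex-smallest maximum matching: {(0,7), (1,6), (2,11), (3,5), (4,14), (8,16)}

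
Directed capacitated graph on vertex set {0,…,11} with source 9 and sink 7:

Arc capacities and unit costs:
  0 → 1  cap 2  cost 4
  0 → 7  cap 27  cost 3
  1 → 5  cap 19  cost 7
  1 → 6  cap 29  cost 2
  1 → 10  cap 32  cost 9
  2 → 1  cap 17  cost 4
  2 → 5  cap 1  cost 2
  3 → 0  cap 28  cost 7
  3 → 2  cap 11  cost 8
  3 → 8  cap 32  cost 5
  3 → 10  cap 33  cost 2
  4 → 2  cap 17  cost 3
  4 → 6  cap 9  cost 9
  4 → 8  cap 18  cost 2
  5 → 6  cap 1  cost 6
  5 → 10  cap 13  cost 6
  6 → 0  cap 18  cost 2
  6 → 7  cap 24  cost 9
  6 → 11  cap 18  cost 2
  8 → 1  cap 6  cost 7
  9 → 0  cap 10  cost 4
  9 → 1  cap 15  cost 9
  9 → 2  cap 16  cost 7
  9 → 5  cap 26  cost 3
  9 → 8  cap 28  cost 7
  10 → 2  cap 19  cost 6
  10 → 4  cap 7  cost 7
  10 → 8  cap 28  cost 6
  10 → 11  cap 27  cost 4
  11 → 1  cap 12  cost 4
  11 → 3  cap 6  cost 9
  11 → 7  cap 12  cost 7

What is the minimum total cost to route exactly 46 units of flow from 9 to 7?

Minimum cost for 46 units: 736

shortest-cost path #1: 9→0→7 push 10 @ unit cost 7 (adds 70)
shortest-cost path #2: 9→5→6→0→7 push 1 @ unit cost 14 (adds 14)
shortest-cost path #3: 9→1→6→0→7 push 15 @ unit cost 16 (adds 240)
shortest-cost path #4: 9→2→1→6→0→7 push 1 @ unit cost 18 (adds 18)
shortest-cost path #5: 9→5→10→11→7 push 12 @ unit cost 20 (adds 240)
shortest-cost path #6: 9→2→1→6→7 push 7 @ unit cost 22 (adds 154)
total cost = 736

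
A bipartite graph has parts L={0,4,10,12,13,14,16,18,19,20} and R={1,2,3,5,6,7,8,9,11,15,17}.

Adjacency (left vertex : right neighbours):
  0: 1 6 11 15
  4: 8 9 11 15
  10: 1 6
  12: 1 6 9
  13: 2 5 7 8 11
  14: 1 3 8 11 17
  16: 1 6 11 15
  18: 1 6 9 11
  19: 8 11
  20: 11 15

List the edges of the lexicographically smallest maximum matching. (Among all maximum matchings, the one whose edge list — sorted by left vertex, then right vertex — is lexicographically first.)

|M| = 8 (so the lex-smallest maximum matching has 8 edges)
process left vertices in ascending order; for each, take the smallest-labelled available neighbour that still permits 8 edges overall, or leave it unmatched if none does
lex-smallest matching: {0-1, 4-8, 10-6, 12-9, 13-2, 14-3, 16-11, 20-15}

Lex-smallest maximum matching: {(0,1), (4,8), (10,6), (12,9), (13,2), (14,3), (16,11), (20,15)}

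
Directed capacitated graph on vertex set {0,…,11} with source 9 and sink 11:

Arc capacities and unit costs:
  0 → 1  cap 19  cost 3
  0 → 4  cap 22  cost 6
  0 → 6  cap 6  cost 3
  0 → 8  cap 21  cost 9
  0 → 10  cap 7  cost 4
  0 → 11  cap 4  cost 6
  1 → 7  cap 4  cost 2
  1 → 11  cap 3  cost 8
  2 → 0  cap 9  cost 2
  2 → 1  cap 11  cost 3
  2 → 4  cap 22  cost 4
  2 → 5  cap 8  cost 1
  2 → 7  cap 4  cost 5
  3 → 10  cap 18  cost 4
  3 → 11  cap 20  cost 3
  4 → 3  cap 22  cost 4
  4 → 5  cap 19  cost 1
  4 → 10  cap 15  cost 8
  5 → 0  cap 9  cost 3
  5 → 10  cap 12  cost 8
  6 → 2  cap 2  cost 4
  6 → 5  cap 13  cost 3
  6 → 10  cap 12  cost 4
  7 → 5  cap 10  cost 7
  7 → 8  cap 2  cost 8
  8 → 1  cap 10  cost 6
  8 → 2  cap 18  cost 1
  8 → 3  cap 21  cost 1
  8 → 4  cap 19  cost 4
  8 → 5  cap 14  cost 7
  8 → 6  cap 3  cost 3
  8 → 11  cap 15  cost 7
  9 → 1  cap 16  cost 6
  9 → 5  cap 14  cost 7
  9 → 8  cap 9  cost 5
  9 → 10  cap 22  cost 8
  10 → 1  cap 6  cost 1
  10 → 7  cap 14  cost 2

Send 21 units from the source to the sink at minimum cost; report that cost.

shortest-cost path #1: 9→8→3→11 push 9 @ unit cost 9 (adds 81)
shortest-cost path #2: 9→1→11 push 3 @ unit cost 14 (adds 42)
shortest-cost path #3: 9→5→0→11 push 4 @ unit cost 16 (adds 64)
shortest-cost path #4: 9→1→7→8→3→11 push 2 @ unit cost 20 (adds 40)
shortest-cost path #5: 9→5→0→4→3→11 push 3 @ unit cost 23 (adds 69)
total cost = 296

Minimum cost for 21 units: 296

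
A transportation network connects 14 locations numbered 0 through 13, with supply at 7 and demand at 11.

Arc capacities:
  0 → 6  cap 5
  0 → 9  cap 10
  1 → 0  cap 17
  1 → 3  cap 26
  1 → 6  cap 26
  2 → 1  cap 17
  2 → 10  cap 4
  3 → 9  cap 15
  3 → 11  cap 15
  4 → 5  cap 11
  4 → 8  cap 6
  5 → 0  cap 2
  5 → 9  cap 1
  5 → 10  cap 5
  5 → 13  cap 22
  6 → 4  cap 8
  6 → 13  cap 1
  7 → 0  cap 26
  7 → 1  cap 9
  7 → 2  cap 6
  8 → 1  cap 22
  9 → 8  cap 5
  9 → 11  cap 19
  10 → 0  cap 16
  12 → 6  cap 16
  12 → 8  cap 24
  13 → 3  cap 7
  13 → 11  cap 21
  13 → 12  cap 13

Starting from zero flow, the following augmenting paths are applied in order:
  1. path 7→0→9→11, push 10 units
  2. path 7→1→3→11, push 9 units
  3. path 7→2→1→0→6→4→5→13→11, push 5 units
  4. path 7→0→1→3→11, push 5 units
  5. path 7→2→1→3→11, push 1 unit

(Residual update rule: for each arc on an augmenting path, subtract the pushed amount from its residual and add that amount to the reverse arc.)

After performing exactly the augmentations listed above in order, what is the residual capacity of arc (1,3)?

Residual capacity of (1,3): 11

after path 1 (7→0→9→11, push 10): res(1,3)=26
after path 2 (7→1→3→11, push 9): res(1,3)=17
after path 3 (7→2→1→0→6→4→5→13→11, push 5): res(1,3)=17
after path 4 (7→0→1→3→11, push 5): res(1,3)=12
after path 5 (7→2→1→3→11, push 1): res(1,3)=11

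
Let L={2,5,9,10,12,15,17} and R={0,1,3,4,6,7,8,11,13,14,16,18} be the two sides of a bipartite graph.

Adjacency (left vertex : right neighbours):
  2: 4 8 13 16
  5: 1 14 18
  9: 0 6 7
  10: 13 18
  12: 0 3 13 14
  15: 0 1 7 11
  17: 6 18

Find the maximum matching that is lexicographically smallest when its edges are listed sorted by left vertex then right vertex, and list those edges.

Lex-smallest maximum matching: {(2,4), (5,1), (9,0), (10,13), (12,3), (15,7), (17,6)}

|M| = 7 (so the lex-smallest maximum matching has 7 edges)
process left vertices in ascending order; for each, take the smallest-labelled available neighbour that still permits 7 edges overall, or leave it unmatched if none does
lex-smallest matching: {2-4, 5-1, 9-0, 10-13, 12-3, 15-7, 17-6}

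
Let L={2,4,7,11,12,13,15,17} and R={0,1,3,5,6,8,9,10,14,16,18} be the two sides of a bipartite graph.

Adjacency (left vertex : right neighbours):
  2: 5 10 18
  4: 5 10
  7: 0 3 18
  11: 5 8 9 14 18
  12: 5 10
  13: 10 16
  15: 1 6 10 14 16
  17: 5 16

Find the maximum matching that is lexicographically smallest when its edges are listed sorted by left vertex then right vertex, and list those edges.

Lex-smallest maximum matching: {(2,18), (4,5), (7,0), (11,8), (12,10), (13,16), (15,1)}

|M| = 7 (so the lex-smallest maximum matching has 7 edges)
process left vertices in ascending order; for each, take the smallest-labelled available neighbour that still permits 7 edges overall, or leave it unmatched if none does
lex-smallest matching: {2-18, 4-5, 7-0, 11-8, 12-10, 13-16, 15-1}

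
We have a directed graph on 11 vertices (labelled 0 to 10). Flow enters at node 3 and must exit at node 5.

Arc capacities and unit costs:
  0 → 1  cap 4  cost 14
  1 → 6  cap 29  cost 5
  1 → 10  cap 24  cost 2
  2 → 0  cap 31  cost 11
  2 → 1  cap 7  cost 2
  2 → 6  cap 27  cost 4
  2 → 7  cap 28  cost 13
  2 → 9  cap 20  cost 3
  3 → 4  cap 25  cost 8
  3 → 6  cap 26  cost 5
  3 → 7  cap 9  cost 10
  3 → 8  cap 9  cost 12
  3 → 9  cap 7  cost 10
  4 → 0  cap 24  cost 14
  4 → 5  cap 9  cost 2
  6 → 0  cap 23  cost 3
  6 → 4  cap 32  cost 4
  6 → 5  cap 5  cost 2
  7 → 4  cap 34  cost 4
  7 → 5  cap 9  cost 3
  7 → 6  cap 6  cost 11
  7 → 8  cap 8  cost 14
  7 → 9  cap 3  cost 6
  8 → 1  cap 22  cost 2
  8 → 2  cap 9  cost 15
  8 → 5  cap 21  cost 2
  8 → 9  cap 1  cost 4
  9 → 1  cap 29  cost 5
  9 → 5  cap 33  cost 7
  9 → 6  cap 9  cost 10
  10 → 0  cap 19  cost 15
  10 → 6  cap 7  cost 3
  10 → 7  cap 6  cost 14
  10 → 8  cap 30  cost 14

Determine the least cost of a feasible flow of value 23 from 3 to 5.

shortest-cost path #1: 3→6→5 push 5 @ unit cost 7 (adds 35)
shortest-cost path #2: 3→4→5 push 9 @ unit cost 10 (adds 90)
shortest-cost path #3: 3→7→5 push 9 @ unit cost 13 (adds 117)
total cost = 242

Minimum cost for 23 units: 242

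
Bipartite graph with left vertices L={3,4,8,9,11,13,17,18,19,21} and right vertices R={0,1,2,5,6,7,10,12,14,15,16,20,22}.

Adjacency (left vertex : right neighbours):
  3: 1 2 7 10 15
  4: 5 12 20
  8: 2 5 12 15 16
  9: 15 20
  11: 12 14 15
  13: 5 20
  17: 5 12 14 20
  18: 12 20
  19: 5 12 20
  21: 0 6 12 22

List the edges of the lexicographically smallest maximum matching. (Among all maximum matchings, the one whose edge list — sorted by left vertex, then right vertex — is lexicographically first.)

|M| = 8 (so the lex-smallest maximum matching has 8 edges)
process left vertices in ascending order; for each, take the smallest-labelled available neighbour that still permits 8 edges overall, or leave it unmatched if none does
lex-smallest matching: {3-1, 4-5, 8-2, 9-15, 11-12, 13-20, 17-14, 21-0}

Lex-smallest maximum matching: {(3,1), (4,5), (8,2), (9,15), (11,12), (13,20), (17,14), (21,0)}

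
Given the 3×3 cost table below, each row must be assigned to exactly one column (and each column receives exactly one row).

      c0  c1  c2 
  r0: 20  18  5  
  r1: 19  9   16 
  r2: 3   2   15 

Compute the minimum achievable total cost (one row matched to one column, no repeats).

optimal assignment: row0→col2 (cost 5), row1→col1 (cost 9), row2→col0 (cost 3)
total = 5 + 9 + 3 = 17

Minimum assignment cost: 17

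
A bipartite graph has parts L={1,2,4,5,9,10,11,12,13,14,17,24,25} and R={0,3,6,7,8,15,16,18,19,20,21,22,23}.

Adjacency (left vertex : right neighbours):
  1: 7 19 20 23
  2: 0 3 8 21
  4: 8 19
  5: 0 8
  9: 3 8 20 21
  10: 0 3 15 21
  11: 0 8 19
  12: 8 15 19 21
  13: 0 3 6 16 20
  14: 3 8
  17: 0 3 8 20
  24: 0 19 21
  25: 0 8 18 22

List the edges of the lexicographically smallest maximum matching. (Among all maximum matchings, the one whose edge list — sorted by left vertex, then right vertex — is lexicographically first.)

Lex-smallest maximum matching: {(1,7), (2,0), (4,8), (9,3), (10,15), (11,19), (12,21), (13,6), (17,20), (25,18)}

|M| = 10 (so the lex-smallest maximum matching has 10 edges)
process left vertices in ascending order; for each, take the smallest-labelled available neighbour that still permits 10 edges overall, or leave it unmatched if none does
lex-smallest matching: {1-7, 2-0, 4-8, 9-3, 10-15, 11-19, 12-21, 13-6, 17-20, 25-18}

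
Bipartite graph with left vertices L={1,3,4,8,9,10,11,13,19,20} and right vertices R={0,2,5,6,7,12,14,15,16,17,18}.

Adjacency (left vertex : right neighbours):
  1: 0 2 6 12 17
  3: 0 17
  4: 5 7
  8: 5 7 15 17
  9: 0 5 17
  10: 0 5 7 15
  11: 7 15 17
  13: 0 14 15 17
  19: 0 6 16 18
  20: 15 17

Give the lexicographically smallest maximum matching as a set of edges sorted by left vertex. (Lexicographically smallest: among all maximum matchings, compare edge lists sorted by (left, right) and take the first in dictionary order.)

|M| = 8 (so the lex-smallest maximum matching has 8 edges)
process left vertices in ascending order; for each, take the smallest-labelled available neighbour that still permits 8 edges overall, or leave it unmatched if none does
lex-smallest matching: {1-2, 3-0, 4-5, 8-7, 9-17, 10-15, 13-14, 19-6}

Lex-smallest maximum matching: {(1,2), (3,0), (4,5), (8,7), (9,17), (10,15), (13,14), (19,6)}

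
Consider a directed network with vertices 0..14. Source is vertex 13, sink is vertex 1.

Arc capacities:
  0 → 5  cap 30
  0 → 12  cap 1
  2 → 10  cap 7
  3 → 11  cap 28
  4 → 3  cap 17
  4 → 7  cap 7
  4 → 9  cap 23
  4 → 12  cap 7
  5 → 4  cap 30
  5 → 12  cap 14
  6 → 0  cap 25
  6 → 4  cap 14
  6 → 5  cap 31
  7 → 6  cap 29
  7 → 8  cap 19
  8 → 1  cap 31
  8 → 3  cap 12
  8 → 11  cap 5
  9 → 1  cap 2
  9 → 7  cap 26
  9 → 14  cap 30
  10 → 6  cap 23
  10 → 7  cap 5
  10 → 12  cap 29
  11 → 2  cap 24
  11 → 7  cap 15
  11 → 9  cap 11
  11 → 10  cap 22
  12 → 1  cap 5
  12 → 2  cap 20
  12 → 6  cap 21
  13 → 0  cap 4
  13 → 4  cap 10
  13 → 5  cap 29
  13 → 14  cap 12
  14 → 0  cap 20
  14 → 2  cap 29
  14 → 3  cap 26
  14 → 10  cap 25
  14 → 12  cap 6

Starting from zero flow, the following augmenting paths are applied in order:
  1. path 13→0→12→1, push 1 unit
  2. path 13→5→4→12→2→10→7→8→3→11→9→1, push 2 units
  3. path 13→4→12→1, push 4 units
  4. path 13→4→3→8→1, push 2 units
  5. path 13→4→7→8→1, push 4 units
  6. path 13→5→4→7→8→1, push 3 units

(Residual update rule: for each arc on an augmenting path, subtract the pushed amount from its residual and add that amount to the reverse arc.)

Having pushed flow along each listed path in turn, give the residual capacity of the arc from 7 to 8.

Residual capacity of (7,8): 10

after path 1 (13→0→12→1, push 1): res(7,8)=19
after path 2 (13→5→4→12→2→10→7→8→3→11→9→1, push 2): res(7,8)=17
after path 3 (13→4→12→1, push 4): res(7,8)=17
after path 4 (13→4→3→8→1, push 2): res(7,8)=17
after path 5 (13→4→7→8→1, push 4): res(7,8)=13
after path 6 (13→5→4→7→8→1, push 3): res(7,8)=10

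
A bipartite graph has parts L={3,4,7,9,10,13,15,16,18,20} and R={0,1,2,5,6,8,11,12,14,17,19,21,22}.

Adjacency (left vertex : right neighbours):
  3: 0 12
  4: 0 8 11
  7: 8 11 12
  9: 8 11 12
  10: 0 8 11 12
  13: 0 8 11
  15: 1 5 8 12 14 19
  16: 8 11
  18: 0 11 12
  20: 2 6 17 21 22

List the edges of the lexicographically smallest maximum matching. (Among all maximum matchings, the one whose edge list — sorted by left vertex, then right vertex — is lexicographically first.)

|M| = 6 (so the lex-smallest maximum matching has 6 edges)
process left vertices in ascending order; for each, take the smallest-labelled available neighbour that still permits 6 edges overall, or leave it unmatched if none does
lex-smallest matching: {3-0, 4-8, 7-11, 9-12, 15-1, 20-2}

Lex-smallest maximum matching: {(3,0), (4,8), (7,11), (9,12), (15,1), (20,2)}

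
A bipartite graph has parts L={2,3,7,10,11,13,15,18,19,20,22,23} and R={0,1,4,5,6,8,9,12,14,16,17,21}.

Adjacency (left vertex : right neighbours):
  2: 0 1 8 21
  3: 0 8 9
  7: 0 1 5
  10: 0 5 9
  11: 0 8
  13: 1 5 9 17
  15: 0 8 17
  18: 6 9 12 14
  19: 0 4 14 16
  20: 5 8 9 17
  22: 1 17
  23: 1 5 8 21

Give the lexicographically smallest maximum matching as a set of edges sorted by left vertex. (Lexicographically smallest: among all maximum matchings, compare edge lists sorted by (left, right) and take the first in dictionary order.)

Lex-smallest maximum matching: {(2,0), (3,8), (7,1), (10,5), (13,9), (15,17), (18,6), (19,4), (23,21)}

|M| = 9 (so the lex-smallest maximum matching has 9 edges)
process left vertices in ascending order; for each, take the smallest-labelled available neighbour that still permits 9 edges overall, or leave it unmatched if none does
lex-smallest matching: {2-0, 3-8, 7-1, 10-5, 13-9, 15-17, 18-6, 19-4, 23-21}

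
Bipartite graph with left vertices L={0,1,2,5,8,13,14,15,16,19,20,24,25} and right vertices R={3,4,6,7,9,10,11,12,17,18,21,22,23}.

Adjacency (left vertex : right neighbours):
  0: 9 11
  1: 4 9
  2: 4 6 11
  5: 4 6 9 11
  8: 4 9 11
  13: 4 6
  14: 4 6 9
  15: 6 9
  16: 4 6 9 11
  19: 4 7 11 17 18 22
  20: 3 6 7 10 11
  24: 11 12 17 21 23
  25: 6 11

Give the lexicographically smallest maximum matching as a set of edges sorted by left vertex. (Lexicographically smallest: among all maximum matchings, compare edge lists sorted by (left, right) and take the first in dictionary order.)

Lex-smallest maximum matching: {(0,9), (1,4), (2,6), (5,11), (19,7), (20,3), (24,12)}

|M| = 7 (so the lex-smallest maximum matching has 7 edges)
process left vertices in ascending order; for each, take the smallest-labelled available neighbour that still permits 7 edges overall, or leave it unmatched if none does
lex-smallest matching: {0-9, 1-4, 2-6, 5-11, 19-7, 20-3, 24-12}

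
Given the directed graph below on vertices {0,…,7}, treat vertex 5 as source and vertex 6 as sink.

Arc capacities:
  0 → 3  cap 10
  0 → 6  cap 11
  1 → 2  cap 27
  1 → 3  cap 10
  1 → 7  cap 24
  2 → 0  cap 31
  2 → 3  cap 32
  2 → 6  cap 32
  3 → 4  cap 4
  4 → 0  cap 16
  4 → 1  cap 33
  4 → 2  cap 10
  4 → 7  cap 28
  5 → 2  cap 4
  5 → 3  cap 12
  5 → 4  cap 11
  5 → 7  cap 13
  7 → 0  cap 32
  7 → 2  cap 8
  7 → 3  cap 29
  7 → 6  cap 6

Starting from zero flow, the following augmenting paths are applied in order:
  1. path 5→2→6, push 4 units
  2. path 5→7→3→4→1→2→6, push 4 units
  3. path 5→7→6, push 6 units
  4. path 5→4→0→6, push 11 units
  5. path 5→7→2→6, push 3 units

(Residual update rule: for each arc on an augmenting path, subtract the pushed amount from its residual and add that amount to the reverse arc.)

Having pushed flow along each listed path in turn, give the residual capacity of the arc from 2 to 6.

Residual capacity of (2,6): 21

after path 1 (5→2→6, push 4): res(2,6)=28
after path 2 (5→7→3→4→1→2→6, push 4): res(2,6)=24
after path 3 (5→7→6, push 6): res(2,6)=24
after path 4 (5→4→0→6, push 11): res(2,6)=24
after path 5 (5→7→2→6, push 3): res(2,6)=21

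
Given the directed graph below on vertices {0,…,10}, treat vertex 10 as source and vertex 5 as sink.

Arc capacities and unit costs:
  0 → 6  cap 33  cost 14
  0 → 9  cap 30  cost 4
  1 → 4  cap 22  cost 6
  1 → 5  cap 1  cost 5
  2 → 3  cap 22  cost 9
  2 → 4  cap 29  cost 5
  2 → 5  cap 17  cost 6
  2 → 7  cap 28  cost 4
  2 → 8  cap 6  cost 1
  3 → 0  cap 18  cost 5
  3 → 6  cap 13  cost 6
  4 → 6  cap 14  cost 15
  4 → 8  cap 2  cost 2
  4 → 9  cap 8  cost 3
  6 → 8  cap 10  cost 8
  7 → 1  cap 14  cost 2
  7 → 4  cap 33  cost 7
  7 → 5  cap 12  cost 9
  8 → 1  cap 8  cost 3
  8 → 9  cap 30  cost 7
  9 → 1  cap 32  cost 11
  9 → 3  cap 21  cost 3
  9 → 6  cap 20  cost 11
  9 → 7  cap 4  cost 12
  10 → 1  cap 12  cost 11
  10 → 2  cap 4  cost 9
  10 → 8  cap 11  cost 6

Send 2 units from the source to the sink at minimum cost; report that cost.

Minimum cost for 2 units: 29

shortest-cost path #1: 10→8→1→5 push 1 @ unit cost 14 (adds 14)
shortest-cost path #2: 10→2→5 push 1 @ unit cost 15 (adds 15)
total cost = 29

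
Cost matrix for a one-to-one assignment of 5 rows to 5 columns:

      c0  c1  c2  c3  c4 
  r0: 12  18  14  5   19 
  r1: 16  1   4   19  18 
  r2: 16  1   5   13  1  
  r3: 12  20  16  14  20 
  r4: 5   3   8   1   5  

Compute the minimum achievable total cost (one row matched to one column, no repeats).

Minimum assignment cost: 25

optimal assignment: row0→col3 (cost 5), row1→col2 (cost 4), row2→col4 (cost 1), row3→col0 (cost 12), row4→col1 (cost 3)
total = 5 + 4 + 1 + 12 + 3 = 25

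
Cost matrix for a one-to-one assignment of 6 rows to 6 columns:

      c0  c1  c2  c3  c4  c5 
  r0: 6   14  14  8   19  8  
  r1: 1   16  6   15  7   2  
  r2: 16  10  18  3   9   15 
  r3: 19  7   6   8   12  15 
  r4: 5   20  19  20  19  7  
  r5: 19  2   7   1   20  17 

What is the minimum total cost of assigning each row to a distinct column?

one of 2 optimal assignments: row0→col0 (cost 6), row1→col4 (cost 7), row2→col3 (cost 3), row3→col2 (cost 6), row4→col5 (cost 7), row5→col1 (cost 2)
total = 6 + 7 + 3 + 6 + 7 + 2 = 31

Minimum assignment cost: 31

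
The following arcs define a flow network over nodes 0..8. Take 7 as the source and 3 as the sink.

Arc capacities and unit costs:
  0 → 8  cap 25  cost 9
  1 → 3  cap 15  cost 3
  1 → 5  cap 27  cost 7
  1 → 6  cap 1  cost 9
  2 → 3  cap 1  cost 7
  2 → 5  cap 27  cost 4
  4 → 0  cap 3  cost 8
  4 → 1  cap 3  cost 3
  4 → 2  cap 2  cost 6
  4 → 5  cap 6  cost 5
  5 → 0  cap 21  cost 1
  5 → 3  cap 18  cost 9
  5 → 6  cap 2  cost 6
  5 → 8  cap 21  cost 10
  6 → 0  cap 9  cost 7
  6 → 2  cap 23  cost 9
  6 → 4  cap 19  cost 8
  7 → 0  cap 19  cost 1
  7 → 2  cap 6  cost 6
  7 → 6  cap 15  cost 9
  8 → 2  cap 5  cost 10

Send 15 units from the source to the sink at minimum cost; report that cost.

shortest-cost path #1: 7→2→3 push 1 @ unit cost 13 (adds 13)
shortest-cost path #2: 7→2→5→3 push 5 @ unit cost 19 (adds 95)
shortest-cost path #3: 7→6→4→1→3 push 3 @ unit cost 23 (adds 69)
shortest-cost path #4: 7→6→2→5→3 push 6 @ unit cost 31 (adds 186)
total cost = 363

Minimum cost for 15 units: 363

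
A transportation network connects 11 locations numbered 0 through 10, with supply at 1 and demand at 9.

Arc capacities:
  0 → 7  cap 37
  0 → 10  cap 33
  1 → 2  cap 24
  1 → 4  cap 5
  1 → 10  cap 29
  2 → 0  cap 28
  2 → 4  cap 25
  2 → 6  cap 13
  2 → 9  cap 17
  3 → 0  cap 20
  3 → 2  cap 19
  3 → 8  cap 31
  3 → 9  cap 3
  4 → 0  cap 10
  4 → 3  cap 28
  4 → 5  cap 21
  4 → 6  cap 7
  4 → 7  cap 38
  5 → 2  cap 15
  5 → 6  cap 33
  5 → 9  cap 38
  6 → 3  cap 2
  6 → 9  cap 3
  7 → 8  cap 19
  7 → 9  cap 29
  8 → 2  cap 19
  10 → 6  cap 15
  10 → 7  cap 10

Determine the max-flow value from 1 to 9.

Maximum flow value: 44

augment #1: 1→2→9 bottleneck 17, total now 17
augment #2: 1→2→6→9 bottleneck 3, total now 20
augment #3: 1→4→3→9 bottleneck 3, total now 23
augment #4: 1→4→5→9 bottleneck 2, total now 25
augment #5: 1→10→7→9 bottleneck 10, total now 35
augment #6: 1→2→0→7→9 bottleneck 4, total now 39
augment #7: 1→10→6→2→0→7→9 bottleneck 3, total now 42
augment #8: 1→10→6→3→0→7→9 bottleneck 2, total now 44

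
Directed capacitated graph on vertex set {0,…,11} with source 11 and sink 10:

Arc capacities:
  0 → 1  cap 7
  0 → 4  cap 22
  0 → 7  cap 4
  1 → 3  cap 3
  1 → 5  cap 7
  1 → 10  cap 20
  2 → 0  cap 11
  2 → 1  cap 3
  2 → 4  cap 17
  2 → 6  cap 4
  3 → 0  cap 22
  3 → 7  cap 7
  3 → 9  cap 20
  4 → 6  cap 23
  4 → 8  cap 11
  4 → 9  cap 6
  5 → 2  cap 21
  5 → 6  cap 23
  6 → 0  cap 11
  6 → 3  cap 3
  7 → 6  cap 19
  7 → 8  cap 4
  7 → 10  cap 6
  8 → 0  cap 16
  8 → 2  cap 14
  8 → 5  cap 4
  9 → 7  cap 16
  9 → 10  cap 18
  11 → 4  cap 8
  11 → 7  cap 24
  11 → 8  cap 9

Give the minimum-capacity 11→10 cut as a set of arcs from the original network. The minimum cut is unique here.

Min-cut arcs: {(0,1), (2,1), (4,9), (6,3), (7,10)} (total capacity 25)

augment #1: 11→7→10 push 6
augment #2: 11→4→9→10 push 6
augment #3: 11→8→0→1→10 push 7
augment #4: 11→8→2→1→10 push 2
augment #5: 11→4→6→3→9→10 push 2
augment #6: 11→7→6→3→9→10 push 1
augment #7: 11→7→8→2→1→10 push 1
max flow = 25; residual-reachable set from 11 gives S-side
cut edges (S→T): {(0,1), (2,1), (4,9), (6,3), (7,10)} total cap 25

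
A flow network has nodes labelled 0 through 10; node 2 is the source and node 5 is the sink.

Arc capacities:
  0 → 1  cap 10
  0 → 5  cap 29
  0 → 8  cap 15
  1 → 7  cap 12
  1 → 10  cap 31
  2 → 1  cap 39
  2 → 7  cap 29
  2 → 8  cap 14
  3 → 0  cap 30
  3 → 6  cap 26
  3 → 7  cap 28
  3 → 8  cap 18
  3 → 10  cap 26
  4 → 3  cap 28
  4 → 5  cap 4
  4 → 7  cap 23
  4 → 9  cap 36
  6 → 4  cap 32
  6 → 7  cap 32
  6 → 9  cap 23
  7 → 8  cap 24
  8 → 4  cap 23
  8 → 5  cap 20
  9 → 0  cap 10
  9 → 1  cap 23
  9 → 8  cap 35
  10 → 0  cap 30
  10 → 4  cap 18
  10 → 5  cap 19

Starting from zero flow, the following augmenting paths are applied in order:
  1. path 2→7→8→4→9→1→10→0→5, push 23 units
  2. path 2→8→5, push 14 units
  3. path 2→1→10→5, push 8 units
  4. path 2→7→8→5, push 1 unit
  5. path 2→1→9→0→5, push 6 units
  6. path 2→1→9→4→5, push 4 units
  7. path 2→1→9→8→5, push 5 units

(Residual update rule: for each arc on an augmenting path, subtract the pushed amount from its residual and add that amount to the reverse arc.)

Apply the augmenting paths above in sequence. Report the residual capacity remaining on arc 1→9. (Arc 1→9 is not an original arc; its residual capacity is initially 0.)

Residual capacity of (1,9): 8

after path 1 (2→7→8→4→9→1→10→0→5, push 23): res(1,9)=23
after path 2 (2→8→5, push 14): res(1,9)=23
after path 3 (2→1→10→5, push 8): res(1,9)=23
after path 4 (2→7→8→5, push 1): res(1,9)=23
after path 5 (2→1→9→0→5, push 6): res(1,9)=17
after path 6 (2→1→9→4→5, push 4): res(1,9)=13
after path 7 (2→1→9→8→5, push 5): res(1,9)=8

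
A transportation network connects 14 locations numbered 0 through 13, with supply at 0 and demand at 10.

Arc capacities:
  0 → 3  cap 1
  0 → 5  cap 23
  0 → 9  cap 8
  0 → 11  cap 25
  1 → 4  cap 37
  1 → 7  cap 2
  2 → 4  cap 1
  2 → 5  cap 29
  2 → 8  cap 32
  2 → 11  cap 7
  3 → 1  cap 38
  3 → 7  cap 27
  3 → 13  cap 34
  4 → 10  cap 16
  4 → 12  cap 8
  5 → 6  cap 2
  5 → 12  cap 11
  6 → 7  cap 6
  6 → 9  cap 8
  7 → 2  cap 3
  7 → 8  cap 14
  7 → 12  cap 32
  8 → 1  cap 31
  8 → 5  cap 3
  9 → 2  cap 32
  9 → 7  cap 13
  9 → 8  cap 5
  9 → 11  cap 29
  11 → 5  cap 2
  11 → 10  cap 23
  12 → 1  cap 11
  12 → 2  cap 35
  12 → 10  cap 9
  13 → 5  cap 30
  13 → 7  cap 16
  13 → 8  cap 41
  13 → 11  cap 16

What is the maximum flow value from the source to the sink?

augment #1: 0→11→10 bottleneck 23, total now 23
augment #2: 0→5→12→10 bottleneck 9, total now 32
augment #3: 0→3→1→4→10 bottleneck 1, total now 33
augment #4: 0→9→2→4→10 bottleneck 1, total now 34
augment #5: 0→5→12→1→4→10 bottleneck 2, total now 36
augment #6: 0→9→8→1→4→10 bottleneck 5, total now 41
augment #7: 0→9→2→8→1→4→10 bottleneck 2, total now 43
augment #8: 0→5→6→7→8→1→4→10 bottleneck 2, total now 45

Maximum flow value: 45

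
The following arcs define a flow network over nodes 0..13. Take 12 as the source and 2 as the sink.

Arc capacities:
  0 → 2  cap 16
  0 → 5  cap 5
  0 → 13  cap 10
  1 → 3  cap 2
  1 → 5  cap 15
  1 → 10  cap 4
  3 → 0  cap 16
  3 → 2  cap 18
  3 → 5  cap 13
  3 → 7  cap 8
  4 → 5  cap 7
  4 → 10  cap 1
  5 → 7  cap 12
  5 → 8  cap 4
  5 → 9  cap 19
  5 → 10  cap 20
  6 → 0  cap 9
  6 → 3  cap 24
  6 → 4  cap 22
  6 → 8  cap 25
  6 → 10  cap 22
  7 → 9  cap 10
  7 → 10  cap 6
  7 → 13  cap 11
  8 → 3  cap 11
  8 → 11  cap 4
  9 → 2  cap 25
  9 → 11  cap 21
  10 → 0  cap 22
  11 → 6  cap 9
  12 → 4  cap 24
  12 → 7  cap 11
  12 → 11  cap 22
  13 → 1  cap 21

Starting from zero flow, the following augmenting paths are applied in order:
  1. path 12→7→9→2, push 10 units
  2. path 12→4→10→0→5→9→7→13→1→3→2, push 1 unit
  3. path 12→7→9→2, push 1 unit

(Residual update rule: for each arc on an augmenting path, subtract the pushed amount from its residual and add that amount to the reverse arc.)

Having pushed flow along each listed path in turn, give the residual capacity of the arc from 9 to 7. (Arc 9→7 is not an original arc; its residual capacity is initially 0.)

Residual capacity of (9,7): 10

after path 1 (12→7→9→2, push 10): res(9,7)=10
after path 2 (12→4→10→0→5→9→7→13→1→3→2, push 1): res(9,7)=9
after path 3 (12→7→9→2, push 1): res(9,7)=10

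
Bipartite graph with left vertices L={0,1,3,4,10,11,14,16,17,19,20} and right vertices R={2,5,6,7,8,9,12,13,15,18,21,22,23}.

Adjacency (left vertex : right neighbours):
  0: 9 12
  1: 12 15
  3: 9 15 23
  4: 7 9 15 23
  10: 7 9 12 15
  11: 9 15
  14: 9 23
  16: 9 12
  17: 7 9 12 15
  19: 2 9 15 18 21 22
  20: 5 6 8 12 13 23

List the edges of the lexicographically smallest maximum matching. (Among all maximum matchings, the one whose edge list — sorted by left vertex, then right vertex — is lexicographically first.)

Lex-smallest maximum matching: {(0,9), (1,12), (3,15), (4,7), (14,23), (19,2), (20,5)}

|M| = 7 (so the lex-smallest maximum matching has 7 edges)
process left vertices in ascending order; for each, take the smallest-labelled available neighbour that still permits 7 edges overall, or leave it unmatched if none does
lex-smallest matching: {0-9, 1-12, 3-15, 4-7, 14-23, 19-2, 20-5}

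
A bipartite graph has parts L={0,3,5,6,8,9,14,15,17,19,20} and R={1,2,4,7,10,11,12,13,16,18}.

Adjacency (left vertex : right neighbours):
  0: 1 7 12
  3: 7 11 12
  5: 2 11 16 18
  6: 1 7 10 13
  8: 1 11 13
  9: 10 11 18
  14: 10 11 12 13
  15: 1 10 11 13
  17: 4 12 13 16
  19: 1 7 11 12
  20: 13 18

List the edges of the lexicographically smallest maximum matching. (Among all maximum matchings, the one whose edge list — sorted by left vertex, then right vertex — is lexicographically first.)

|M| = 9 (so the lex-smallest maximum matching has 9 edges)
process left vertices in ascending order; for each, take the smallest-labelled available neighbour that still permits 9 edges overall, or leave it unmatched if none does
lex-smallest matching: {0-1, 3-7, 5-2, 6-10, 8-11, 9-18, 14-12, 15-13, 17-4}

Lex-smallest maximum matching: {(0,1), (3,7), (5,2), (6,10), (8,11), (9,18), (14,12), (15,13), (17,4)}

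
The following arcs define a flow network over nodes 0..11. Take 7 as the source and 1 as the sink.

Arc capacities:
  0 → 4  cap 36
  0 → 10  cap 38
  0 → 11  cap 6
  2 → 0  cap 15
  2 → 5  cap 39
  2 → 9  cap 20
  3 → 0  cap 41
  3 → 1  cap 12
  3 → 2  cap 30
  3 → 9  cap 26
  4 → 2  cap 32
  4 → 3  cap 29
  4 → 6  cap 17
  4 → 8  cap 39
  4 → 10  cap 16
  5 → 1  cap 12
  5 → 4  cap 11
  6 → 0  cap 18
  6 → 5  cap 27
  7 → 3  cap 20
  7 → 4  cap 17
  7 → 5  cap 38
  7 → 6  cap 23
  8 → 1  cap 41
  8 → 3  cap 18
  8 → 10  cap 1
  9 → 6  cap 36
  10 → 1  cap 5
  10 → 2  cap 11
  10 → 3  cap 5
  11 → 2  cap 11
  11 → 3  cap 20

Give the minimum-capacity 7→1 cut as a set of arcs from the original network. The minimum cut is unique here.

augment #1: 7→3→1 push 12
augment #2: 7→5→1 push 12
augment #3: 7→4→8→1 push 17
augment #4: 7→3→0→10→1 push 5
augment #5: 7→5→4→8→1 push 11
augment #6: 7→3→0→4→8→1 push 3
augment #7: 7→6→0→4→8→1 push 8
max flow = 68; residual-reachable set from 7 gives S-side
cut edges (S→T): {(3,1), (4,8), (5,1), (10,1)} total cap 68

Min-cut arcs: {(3,1), (4,8), (5,1), (10,1)} (total capacity 68)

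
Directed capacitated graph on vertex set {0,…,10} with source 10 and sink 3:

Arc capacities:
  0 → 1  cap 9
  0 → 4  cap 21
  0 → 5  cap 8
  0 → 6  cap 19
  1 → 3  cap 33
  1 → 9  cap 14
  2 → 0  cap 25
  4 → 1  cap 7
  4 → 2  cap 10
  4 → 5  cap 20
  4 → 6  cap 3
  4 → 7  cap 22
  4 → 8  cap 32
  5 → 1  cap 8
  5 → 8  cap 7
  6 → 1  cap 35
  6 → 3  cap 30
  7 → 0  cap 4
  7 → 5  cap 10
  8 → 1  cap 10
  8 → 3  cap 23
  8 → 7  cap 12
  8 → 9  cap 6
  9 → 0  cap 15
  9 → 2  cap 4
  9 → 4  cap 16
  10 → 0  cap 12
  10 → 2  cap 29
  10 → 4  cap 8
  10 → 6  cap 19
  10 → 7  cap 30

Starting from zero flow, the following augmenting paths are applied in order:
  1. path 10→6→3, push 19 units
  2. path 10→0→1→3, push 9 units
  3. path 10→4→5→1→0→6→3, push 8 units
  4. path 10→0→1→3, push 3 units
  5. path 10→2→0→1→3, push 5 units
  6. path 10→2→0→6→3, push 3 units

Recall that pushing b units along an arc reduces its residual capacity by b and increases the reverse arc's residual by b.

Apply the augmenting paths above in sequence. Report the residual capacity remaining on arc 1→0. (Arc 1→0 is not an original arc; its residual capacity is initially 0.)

Residual capacity of (1,0): 9

after path 1 (10→6→3, push 19): res(1,0)=0
after path 2 (10→0→1→3, push 9): res(1,0)=9
after path 3 (10→4→5→1→0→6→3, push 8): res(1,0)=1
after path 4 (10→0→1→3, push 3): res(1,0)=4
after path 5 (10→2→0→1→3, push 5): res(1,0)=9
after path 6 (10→2→0→6→3, push 3): res(1,0)=9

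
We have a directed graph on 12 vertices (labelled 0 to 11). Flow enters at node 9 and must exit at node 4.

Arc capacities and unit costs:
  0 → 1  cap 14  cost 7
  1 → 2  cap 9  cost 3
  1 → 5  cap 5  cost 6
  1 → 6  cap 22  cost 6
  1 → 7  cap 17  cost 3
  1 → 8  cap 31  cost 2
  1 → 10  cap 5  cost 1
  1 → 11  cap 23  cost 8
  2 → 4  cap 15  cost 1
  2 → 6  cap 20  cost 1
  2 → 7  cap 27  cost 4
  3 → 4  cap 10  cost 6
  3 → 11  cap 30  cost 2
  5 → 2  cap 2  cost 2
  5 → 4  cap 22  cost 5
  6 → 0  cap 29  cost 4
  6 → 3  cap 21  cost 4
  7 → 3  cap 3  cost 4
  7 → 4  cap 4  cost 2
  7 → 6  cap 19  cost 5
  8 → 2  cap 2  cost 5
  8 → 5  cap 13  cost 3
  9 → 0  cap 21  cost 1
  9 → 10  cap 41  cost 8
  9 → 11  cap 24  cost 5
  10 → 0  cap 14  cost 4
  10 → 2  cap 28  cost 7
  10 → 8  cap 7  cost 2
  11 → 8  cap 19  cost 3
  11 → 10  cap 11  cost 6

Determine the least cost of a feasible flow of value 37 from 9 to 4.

shortest-cost path #1: 9→0→1→2→4 push 9 @ unit cost 12 (adds 108)
shortest-cost path #2: 9→0→1→7→4 push 4 @ unit cost 13 (adds 52)
shortest-cost path #3: 9→11→8→2→4 push 2 @ unit cost 14 (adds 28)
shortest-cost path #4: 9→11→8→5→2→4 push 2 @ unit cost 14 (adds 28)
shortest-cost path #5: 9→10→2→4 push 2 @ unit cost 16 (adds 32)
shortest-cost path #6: 9→11→8→5→4 push 11 @ unit cost 16 (adds 176)
shortest-cost path #7: 9→10→2→5→4 push 2 @ unit cost 18 (adds 36)
shortest-cost path #8: 9→0→1→5→4 push 1 @ unit cost 19 (adds 19)
shortest-cost path #9: 9→10→2→1→5→4 push 4 @ unit cost 23 (adds 92)
total cost = 571

Minimum cost for 37 units: 571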